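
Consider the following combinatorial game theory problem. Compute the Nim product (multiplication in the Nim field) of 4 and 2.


Nim multiplication is bilinear over XOR: (u XOR v) * w = (u*w) XOR (v*w).
So we split each operand into its bit components and XOR the pairwise Nim products.
4 = 4 (as XOR of powers of 2).
2 = 2 (as XOR of powers of 2).
Using the standard Nim-product table on single bits:
  2*2 = 3,   2*4 = 8,   2*8 = 12,
  4*4 = 6,   4*8 = 11,  8*8 = 13,
and  1*x = x (identity), k*l = l*k (commutative).
Pairwise Nim products:
  4 * 2 = 8
XOR them: 8 = 8.
Result: 4 * 2 = 8 (in Nim).

8


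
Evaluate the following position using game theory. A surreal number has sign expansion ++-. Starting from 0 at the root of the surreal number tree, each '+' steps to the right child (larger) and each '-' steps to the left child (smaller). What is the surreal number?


Sign expansion: ++-
Rule: track bounds (lo, hi), initially (-inf, +inf). On '+', the current value becomes lo and we move to the simplest number in (value, hi): value + 1 if hi = +inf, otherwise the midpoint (value + hi)/2. On '-', the current value becomes hi and we move to value - 1 if lo = -inf, otherwise the midpoint (lo + value)/2.
Start at 0.
Step 1: sign = +, move right. Bounds: (0, +inf). Value = 1
Step 2: sign = +, move right. Bounds: (1, +inf). Value = 2
Step 3: sign = -, move left. Bounds: (1, 2). Value = 3/2
The surreal number with sign expansion ++- is 3/2.

3/2


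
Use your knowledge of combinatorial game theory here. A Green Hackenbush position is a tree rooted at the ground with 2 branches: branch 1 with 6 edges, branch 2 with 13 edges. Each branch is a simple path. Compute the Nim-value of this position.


The tree has 2 branches from the ground vertex.
In Green Hackenbush, the Nim-value of a simple path of length k is k.
Branch 1: length 6, Nim-value = 6
Branch 2: length 13, Nim-value = 13
Total Nim-value = XOR of all branch values:
0 XOR 6 = 6
6 XOR 13 = 11
Nim-value of the tree = 11

11


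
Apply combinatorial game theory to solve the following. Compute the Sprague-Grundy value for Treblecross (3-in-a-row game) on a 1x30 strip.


Treblecross: place X on empty cells; 3-in-a-row wins.
Playing within two cells of an existing X lets the opponent win at once, so sensible play treats the cells i-2..i+2 around each X as dead. The player left with no safe cell loses, so this is a normal-play take-away game on strips of safe cells.
Placing X at cell i (0-indexed) of a strip of k safe cells leaves independent strips of sizes max(0, i-2) and max(0, k-i-3). Hence G(k) = mex{ G(max(0,i-2)) XOR G(max(0,k-i-3)) : 0 <= i < k }, with G(0) = 0.
G(1): splits (0,0):0^0=0 -> mex({0}) = 1
G(2): splits (0,0):0^0=0 -> mex({0}) = 1
G(3): splits (0,0):0^0=0 -> mex({0}) = 1
G(4): splits (0,1):0^1=1 (0,0):0^0=0 -> mex({0, 1}) = 2
G(5): splits (0,2):0^1=1 (0,1):0^1=1 (0,0):0^0=0 -> mex({0, 1}) = 2
G(6) = mex({1}) = 0
G(7) = mex({0, 1, 2}) = 3
G(8) = mex({0, 1, 2}) = 3
G(9) = mex({0, 2}) = 1
G(10) = mex({0, 2, 3}) = 1
G(11) = mex({0, 3}) = 1
G(12) = mex({1, 3}) = 0
G(13) = mex({0, 1, 2, 3}) = 4
G(14) = mex({0, 1, 2}) = 3
G(15) = mex({0, 1, 2}) = 3
G(16) = mex({0, 1, 2, 4}) = 3
G(17) = mex({0, 1, 3, 4}) = 2
G(18) = mex({0, 1, 3, 4}) = 2
G(19) = mex({0, 1, 3, 5}) = 2
G(20) = mex({0, 1, 2, 3, 5}) = 4
G(21) = mex({0, 1, 2, 3, 5}) = 4
G(22) = mex({1, 2, 6}) = 0
G(23) = mex({0, 1, 2, 3, 4, 6}) = 5
G(24) = mex({0, 1, 2, 3, 4}) = 5
G(25) = mex({0, 1, 3, 4, 7}) = 2
G(26) = mex({0, 1, 3, 4, 5, 7}) = 2
G(27) = mex({0, 1, 3, 5}) = 2
G(28) = mex({0, 1, 2, 5}) = 3
G(29) = mex({0, 1, 2, 4, 5, 6}) = 3
G(30) = mex({1, 2, 4, 6}) = 0
Therefore G(30) = 0.

0


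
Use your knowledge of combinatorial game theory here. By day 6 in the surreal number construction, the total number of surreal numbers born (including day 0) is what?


Day 0: {|} = 0 is born. Count = 1.
Day n: the number of surreal numbers born by day n is 2^(n+1) - 1.
By day 0: 2^1 - 1 = 1
By day 1: 2^2 - 1 = 3
By day 2: 2^3 - 1 = 7
By day 3: 2^4 - 1 = 15
By day 4: 2^5 - 1 = 31
By day 5: 2^6 - 1 = 63
By day 6: 2^7 - 1 = 127
By day 6: 127 surreal numbers.

127


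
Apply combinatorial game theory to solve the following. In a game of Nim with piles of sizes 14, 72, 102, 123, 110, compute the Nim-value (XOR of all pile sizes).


We need the XOR (exclusive or) of all pile sizes.
After XOR-ing pile 1 (size 14): 0 XOR 14 = 14
After XOR-ing pile 2 (size 72): 14 XOR 72 = 70
After XOR-ing pile 3 (size 102): 70 XOR 102 = 32
After XOR-ing pile 4 (size 123): 32 XOR 123 = 91
After XOR-ing pile 5 (size 110): 91 XOR 110 = 53
The Nim-value of this position is 53.

53


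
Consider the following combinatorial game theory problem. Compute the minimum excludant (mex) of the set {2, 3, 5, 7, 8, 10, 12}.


Set = {2, 3, 5, 7, 8, 10, 12}
0 is NOT in the set. This is the mex.
mex = 0

0


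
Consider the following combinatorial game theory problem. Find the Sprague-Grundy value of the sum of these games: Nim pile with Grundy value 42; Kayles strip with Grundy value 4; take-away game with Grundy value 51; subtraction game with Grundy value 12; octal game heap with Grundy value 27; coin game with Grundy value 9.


By the Sprague-Grundy theorem, the Grundy value of a sum of games is the XOR of individual Grundy values.
Nim pile: Grundy value = 42. Running XOR: 0 XOR 42 = 42
Kayles strip: Grundy value = 4. Running XOR: 42 XOR 4 = 46
take-away game: Grundy value = 51. Running XOR: 46 XOR 51 = 29
subtraction game: Grundy value = 12. Running XOR: 29 XOR 12 = 17
octal game heap: Grundy value = 27. Running XOR: 17 XOR 27 = 10
coin game: Grundy value = 9. Running XOR: 10 XOR 9 = 3
The combined Grundy value is 3.

3


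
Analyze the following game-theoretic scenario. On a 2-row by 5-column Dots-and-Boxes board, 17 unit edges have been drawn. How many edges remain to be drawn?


Grid: 2 x 5 boxes, i.e. 3 rows and 6 columns of dots.
Horizontal edges: (rows + 1) * cols = 3 * 5 = 15
Vertical edges: rows * (cols + 1) = 2 * 6 = 12
Total edges: 15 + 12 = 27
Edges drawn: 17
Remaining: 27 - 17 = 10

10


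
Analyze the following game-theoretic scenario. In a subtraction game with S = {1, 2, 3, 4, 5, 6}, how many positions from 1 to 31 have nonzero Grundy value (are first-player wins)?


Subtraction set S = {1, 2, 3, 4, 5, 6}, so G(n) = n mod 7.
G(n) = 0 when n is a multiple of 7.
Multiples of 7 in [1, 31]: 4
N-positions (nonzero Grundy) = 31 - 4 = 27

27


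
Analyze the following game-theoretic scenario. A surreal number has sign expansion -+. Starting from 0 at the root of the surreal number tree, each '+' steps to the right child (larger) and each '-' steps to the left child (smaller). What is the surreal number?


Sign expansion: -+
Rule: track bounds (lo, hi), initially (-inf, +inf). On '+', the current value becomes lo and we move to the simplest number in (value, hi): value + 1 if hi = +inf, otherwise the midpoint (value + hi)/2. On '-', the current value becomes hi and we move to value - 1 if lo = -inf, otherwise the midpoint (lo + value)/2.
Start at 0.
Step 1: sign = -, move left. Bounds: (-inf, 0). Value = -1
Step 2: sign = +, move right. Bounds: (-1, 0). Value = -1/2
The surreal number with sign expansion -+ is -1/2.

-1/2


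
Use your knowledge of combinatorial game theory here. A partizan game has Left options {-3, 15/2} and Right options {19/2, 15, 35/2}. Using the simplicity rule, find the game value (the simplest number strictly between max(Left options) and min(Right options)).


Left options: {-3, 15/2}, max = 15/2
Right options: {19/2, 15, 35/2}, min = 19/2
All options are numbers and max(Left) < min(Right), so by the simplicity theorem the value is the simplest (earliest-born) number strictly between 15/2 and 19/2.
Integers 8 through 9 all lie strictly between 15/2 and 19/2.
Among integers, the simplest (lowest birthday = smallest |n|; 0 is born on day 0, +-n on day n) is 8.
No non-integer in the interval can be simpler: if x is a non-integer in the interval, then floor(x) or ceil(x) also lies in the interval (the interval contains an integer), and both are proper prefixes of x's sign expansion, i.e. born earlier. So the game value is 8.
Game value = 8

8


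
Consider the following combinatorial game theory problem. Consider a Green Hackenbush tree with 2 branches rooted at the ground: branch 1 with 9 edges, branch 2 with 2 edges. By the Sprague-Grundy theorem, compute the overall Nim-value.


The tree has 2 branches from the ground vertex.
In Green Hackenbush, the Nim-value of a simple path of length k is k.
Branch 1: length 9, Nim-value = 9
Branch 2: length 2, Nim-value = 2
Total Nim-value = XOR of all branch values:
0 XOR 9 = 9
9 XOR 2 = 11
Nim-value of the tree = 11

11


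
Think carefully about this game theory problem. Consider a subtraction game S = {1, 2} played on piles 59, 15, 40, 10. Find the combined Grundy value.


Subtraction set: {1, 2}
For this subtraction set, G(n) = n mod 3 (period = max + 1 = 3).
Pile 1 (size 59): G(59) = 59 mod 3 = 2
Pile 2 (size 15): G(15) = 15 mod 3 = 0
Pile 3 (size 40): G(40) = 40 mod 3 = 1
Pile 4 (size 10): G(10) = 10 mod 3 = 1
Total Grundy value = XOR of all: 2 XOR 0 XOR 1 XOR 1 = 2

2


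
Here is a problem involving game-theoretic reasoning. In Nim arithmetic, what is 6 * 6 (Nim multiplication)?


Nim multiplication is bilinear over XOR: (u XOR v) * w = (u*w) XOR (v*w).
So we split each operand into its bit components and XOR the pairwise Nim products.
6 = 2 + 4 (as XOR of powers of 2).
6 = 2 + 4 (as XOR of powers of 2).
Using the standard Nim-product table on single bits:
  2*2 = 3,   2*4 = 8,   2*8 = 12,
  4*4 = 6,   4*8 = 11,  8*8 = 13,
and  1*x = x (identity), k*l = l*k (commutative).
Pairwise Nim products:
  2 * 2 = 3
  2 * 4 = 8
  4 * 2 = 8
  4 * 4 = 6
XOR them: 3 XOR 8 XOR 8 XOR 6 = 5.
Result: 6 * 6 = 5 (in Nim).

5


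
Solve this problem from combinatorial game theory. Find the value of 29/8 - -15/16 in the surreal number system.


x = 29/8, y = -15/16
Converting to common denominator: 16
x = 58/16, y = -15/16
x - y = 29/8 - -15/16 = 73/16

73/16


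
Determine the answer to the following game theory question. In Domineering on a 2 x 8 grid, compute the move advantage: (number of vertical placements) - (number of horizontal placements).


Board is 2 x 8 (rows x cols).
Left (vertical) placements: (rows-1) * cols = 1 * 8 = 8
Right (horizontal) placements: rows * (cols-1) = 2 * 7 = 14
Advantage = Left - Right = 8 - 14 = -6

-6


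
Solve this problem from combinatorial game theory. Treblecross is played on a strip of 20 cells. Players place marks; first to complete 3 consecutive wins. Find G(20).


Treblecross: place X on empty cells; 3-in-a-row wins.
Playing within two cells of an existing X lets the opponent win at once, so sensible play treats the cells i-2..i+2 around each X as dead. The player left with no safe cell loses, so this is a normal-play take-away game on strips of safe cells.
Placing X at cell i (0-indexed) of a strip of k safe cells leaves independent strips of sizes max(0, i-2) and max(0, k-i-3). Hence G(k) = mex{ G(max(0,i-2)) XOR G(max(0,k-i-3)) : 0 <= i < k }, with G(0) = 0.
G(1): splits (0,0):0^0=0 -> mex({0}) = 1
G(2): splits (0,0):0^0=0 -> mex({0}) = 1
G(3): splits (0,0):0^0=0 -> mex({0}) = 1
G(4): splits (0,1):0^1=1 (0,0):0^0=0 -> mex({0, 1}) = 2
G(5): splits (0,2):0^1=1 (0,1):0^1=1 (0,0):0^0=0 -> mex({0, 1}) = 2
G(6) = mex({1}) = 0
G(7) = mex({0, 1, 2}) = 3
G(8) = mex({0, 1, 2}) = 3
G(9) = mex({0, 2}) = 1
G(10) = mex({0, 2, 3}) = 1
G(11) = mex({0, 3}) = 1
G(12) = mex({1, 3}) = 0
G(13) = mex({0, 1, 2, 3}) = 4
G(14) = mex({0, 1, 2}) = 3
G(15) = mex({0, 1, 2}) = 3
G(16) = mex({0, 1, 2, 4}) = 3
G(17) = mex({0, 1, 3, 4}) = 2
G(18) = mex({0, 1, 3, 4}) = 2
G(19) = mex({0, 1, 3, 5}) = 2
G(20) = mex({0, 1, 2, 3, 5}) = 4
Therefore G(20) = 4.

4


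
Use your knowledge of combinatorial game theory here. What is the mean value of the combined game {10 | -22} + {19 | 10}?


G1 = {10 | -22}, G2 = {19 | 10}
Each is a switch {a | b} with numbers a > b; its mean value is (a + b)/2, and mean value is additive over game sums: m(G1 + G2) = m(G1) + m(G2).
Mean of G1 = (10 + (-22))/2 = -12/2 = -6
Mean of G2 = (19 + (10))/2 = 29/2 = 29/2
Mean of G1 + G2 = -6 + 29/2 = 17/2

17/2


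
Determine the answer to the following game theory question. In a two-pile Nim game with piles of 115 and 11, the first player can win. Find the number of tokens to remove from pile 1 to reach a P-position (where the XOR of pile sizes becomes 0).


Piles: 115 and 11
Current XOR: 115 XOR 11 = 120 (non-zero, so this is an N-position).
To make the XOR zero, we need to find a move that balances the piles.
For pile 1 (size 115): target = 115 XOR 120 = 11
We reduce pile 1 from 115 to 11.
Tokens removed: 115 - 11 = 104
Verification: 11 XOR 11 = 0

104


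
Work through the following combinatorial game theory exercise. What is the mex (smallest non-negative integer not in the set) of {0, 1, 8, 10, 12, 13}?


Set = {0, 1, 8, 10, 12, 13}
0 is in the set.
1 is in the set.
2 is NOT in the set. This is the mex.
mex = 2

2


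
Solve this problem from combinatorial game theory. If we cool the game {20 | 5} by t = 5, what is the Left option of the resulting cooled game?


Original game: {20 | 5} (a switch {a | b} with a > b).
Cooling by t (for t below the temperature (a - b)/2 = 15/2) taxes each move by t: {a | b} cooled by t is {a - t | b + t}.
Cooling amount: t = 5
Cooled Left option: 20 - 5 = 15
Cooled Right option: 5 + 5 = 10
Cooled game: {15 | 10}
Left option = 15

15


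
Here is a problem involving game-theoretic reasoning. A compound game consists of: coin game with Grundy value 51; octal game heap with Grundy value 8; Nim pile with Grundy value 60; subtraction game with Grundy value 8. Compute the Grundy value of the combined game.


By the Sprague-Grundy theorem, the Grundy value of a sum of games is the XOR of individual Grundy values.
coin game: Grundy value = 51. Running XOR: 0 XOR 51 = 51
octal game heap: Grundy value = 8. Running XOR: 51 XOR 8 = 59
Nim pile: Grundy value = 60. Running XOR: 59 XOR 60 = 7
subtraction game: Grundy value = 8. Running XOR: 7 XOR 8 = 15
The combined Grundy value is 15.

15


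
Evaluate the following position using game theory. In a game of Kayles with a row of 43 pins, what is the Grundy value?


Kayles: a move removes 1 or 2 adjacent pins from a contiguous row.
Removing pins from a row of k leaves two independent rows (a, b) with a + b = k - 1 (one pin) or a + b = k - 2 (two pins); an end removal gives a = 0.
By Sprague-Grundy, G(k) = mex{ G(a) XOR G(b) } over all these splits. G(0) = 0.
G(1): splits (0,0):0^0=0 -> mex({0}) = 1
G(2): splits (0,1):0^1=1 (0,0):0^0=0 -> mex({0, 1}) = 2
G(3): splits (0,2):0^2=2 (1,1):1^1=0 (0,1):0^1=1 -> mex({0, 1, 2}) = 3
G(4): splits (0,3):0^3=3 (1,2):1^2=3 (0,2):0^2=2 (1,1):1^1=0 -> mex({0, 2, 3}) = 1
G(5): splits (0,4):0^1=1 (1,3):1^3=2 (2,2):2^2=0 (0,3):0^3=3 (1,2):1^2=3 -> mex({0, 1, 2, 3}) = 4
G(6) = mex({0, 1, 2, 4}) = 3
G(7) = mex({0, 1, 3, 4, 5}) = 2
G(8) = mex({0, 2, 3, 5, 6}) = 1
G(9) = mex({0, 1, 2, 3, 6, 7}) = 4
G(10) = mex({0, 1, 3, 4, 5, 7}) = 2
G(11) = mex({0, 1, 2, 3, 4, 5}) = 6
G(12) = mex({0, 1, 2, 3, 5, 6, 7}) = 4
G(13) = mex({0, 2, 3, 4, 6, 7}) = 1
G(14) = mex({0, 1, 4, 5, 6, 7}) = 2
G(15) = mex({0, 1, 2, 3, 4, 5, 6}) = 7
G(16) = mex({0, 2, 3, 5, 6, 7}) = 1
G(17) = mex({0, 1, 2, 3, 5, 6, 7}) = 4
G(18) = mex({0, 1, 2, 4, 5, 6}) = 3
G(19) = mex({0, 1, 3, 4, 5, 7}) = 2
G(20) = mex({0, 2, 3, 4, 5, 6, 7}) = 1
G(21) = mex({0, 1, 2, 3, 5, 6, 7}) = 4
G(22) = mex({0, 1, 2, 3, 4, 5, 7}) = 6
G(23) = mex({0, 1, 2, 3, 4, 5, 6}) = 7
G(24) = mex({0, 1, 2, 3, 5, 6, 7}) = 4
G(25) = mex({0, 2, 3, 4, 6, 7}) = 1
G(26) = mex({0, 1, 3, 4, 5, 6, 7}) = 2
G(27) = mex({0, 1, 2, 3, 4, 5, 6, 7}) = 8
G(28) = mex({0, 1, 2, 3, 4, 6, 7, 8}) = 5
G(29) = mex({0, 1, 2, 3, 5, 6, 7, 8, 9}) = 4
G(30) = mex({0, 1, 2, 3, 4, 5, 6, 9, 10}) = 7
G(31) = mex({0, 1, 3, 4, 5, 7, 10, 11}) = 2
G(32) = mex({0, 2, 3, 4, 5, 6, 7, 9, 11}) = 1
G(33) = mex({0, 1, 2, 3, 4, 5, 6, 7, 9, 12}) = 8
G(34) = mex({0, 1, 2, 3, 4, 5, 7, 8, 11, 12}) = 6
G(35) = mex({0, 1, 2, 3, 4, 5, 6, 8, 9, 10, 11}) = 7
G(36) = mex({0, 1, 2, 3, 5, 6, 7, 9, 10}) = 4
G(37) = mex({0, 2, 3, 4, 6, 7, 9, 10, 11, 12}) = 1
G(38) = mex({0, 1, 3, 4, 5, 6, 7, 9, 10, 11, 12}) = 2
G(39) = mex({0, 1, 2, 4, 5, 6, 7, 9, 10, 12, 14}) = 3
G(40) = mex({0, 2, 3, 4, 6, 7, 11, 12, 14}) = 1
G(41) = mex({0, 1, 2, 3, 5, 6, 7, 9, 10, 11, 12}) = 4
G(42) = mex({0, 1, 2, 3, 4, 5, 6, 9, 10}) = 7
G(43) = mex({0, 1, 3, 4, 5, 7, 9, 10, 12, 15}) = 2
Therefore G(43) = 2.

2


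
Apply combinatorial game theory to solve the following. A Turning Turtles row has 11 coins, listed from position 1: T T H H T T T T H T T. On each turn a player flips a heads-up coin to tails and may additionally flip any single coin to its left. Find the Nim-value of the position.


Coins: T T H H T T T T H T T
Key fact: a single head at position k behaves exactly like a Nim heap of size k (turning it to T and optionally flipping a coin at j < k corresponds to moving the heap from k to j, or to 0), and heads combine as a disjunctive sum (two heads at the same place would cancel, matching j XOR j = 0). So the Nim-value is the XOR of the 1-indexed positions of the heads.
Face-up positions (1-indexed): [3, 4, 9]
XOR 0 with 3: 0 XOR 3 = 3
XOR 3 with 4: 3 XOR 4 = 7
XOR 7 with 9: 7 XOR 9 = 14
Nim-value = 14

14


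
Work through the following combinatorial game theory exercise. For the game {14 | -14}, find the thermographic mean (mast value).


Game = {14 | -14}, a switch {a | b} with numbers a > b.
Its thermograph has left wall a - t and right wall b + t, which meet at t = (a - b)/2, where both equal (a + b)/2. So the mast (mean value) is at (a + b)/2.
Mean = (14 + (-14))/2 = 0/2 = 0

0


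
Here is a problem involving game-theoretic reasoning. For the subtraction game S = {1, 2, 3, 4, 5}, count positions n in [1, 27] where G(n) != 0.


Subtraction set S = {1, 2, 3, 4, 5}, so G(n) = n mod 6.
G(n) = 0 when n is a multiple of 6.
Multiples of 6 in [1, 27]: 4
N-positions (nonzero Grundy) = 27 - 4 = 23

23


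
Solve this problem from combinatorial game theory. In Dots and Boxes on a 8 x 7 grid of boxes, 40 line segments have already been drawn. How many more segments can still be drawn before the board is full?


Grid: 8 x 7 boxes, i.e. 9 rows and 8 columns of dots.
Horizontal edges: (rows + 1) * cols = 9 * 7 = 63
Vertical edges: rows * (cols + 1) = 8 * 8 = 64
Total edges: 63 + 64 = 127
Edges drawn: 40
Remaining: 127 - 40 = 87

87


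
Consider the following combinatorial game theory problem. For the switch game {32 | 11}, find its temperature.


The game is {32 | 11}, a switch {a | b} with numbers a > b.
Cooling {a | b} by t gives {a - t | b + t}, which stops being hot when a - t = b + t, i.e. at t = (a - b)/2. So the temperature of a switch is (a - b)/2.
Temperature = (Left option - Right option) / 2
= (32 - (11)) / 2
= 21 / 2
= 21/2

21/2


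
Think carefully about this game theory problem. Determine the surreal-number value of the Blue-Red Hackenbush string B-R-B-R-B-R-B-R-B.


Edges (from ground): B-R-B-R-B-R-B-R-B
By Berlekamp's sign-expansion rule, a Blue-Red Hackenbush stalk has the value of the surreal number whose sign sequence is the edge sequence with B -> + and R -> -.
Sign sequence: +-+-+-+-+
Trace the sign expansion in the surreal number tree, starting from 0:
Edge 1: B (sign +) -> bounds (0, +inf), value = 1
Edge 2: R (sign -) -> bounds (0, 1), value = 1/2
Edge 3: B (sign +) -> bounds (1/2, 1), value = 3/4
Edge 4: R (sign -) -> bounds (1/2, 3/4), value = 5/8
Edge 5: B (sign +) -> bounds (5/8, 3/4), value = 11/16
Edge 6: R (sign -) -> bounds (5/8, 11/16), value = 21/32
Edge 7: B (sign +) -> bounds (21/32, 11/16), value = 43/64
Edge 8: R (sign -) -> bounds (21/32, 43/64), value = 85/128
Edge 9: B (sign +) -> bounds (85/128, 43/64), value = 171/256
Game value = 171/256

171/256


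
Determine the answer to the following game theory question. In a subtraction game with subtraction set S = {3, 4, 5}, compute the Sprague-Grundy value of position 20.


The subtraction set is S = {3, 4, 5}.
G(k) = mex{ G(k - s) : s in S, s <= k }. We compute iteratively: G(0) = 0.
G(1) = mex({}) = 0
G(2) = mex({}) = 0
G(3) = mex({0}) = 1
G(4) = mex({0}) = 1
G(5) = mex({0}) = 1
G(6) = mex({0, 1}) = 2
G(7) = mex({0, 1}) = 2
G(8) = mex({1}) = 0
G(9) = mex({1, 2}) = 0
G(10) = mex({1, 2}) = 0
G(11) = mex({0, 2}) = 1
G(12) = mex({0, 2}) = 1
Observe that G(8)..G(12) = 0, 0, 0, 1, 1 repeats G(0)..G(4) = 0, 0, 0, 1, 1.
For k >= max(S) = 5, G(k) is determined by the previous 5 values G(k-5)..G(k-1); a window of 5 consecutive values has recurred shifted by 8, so by induction G(k + 8) = G(k) for all k >= 0: the sequence is periodic from the start with period 8.
One period: G(0..7) = 0, 0, 0, 1, 1, 1, 2, 2.
20 mod 8 = 4, so G(20) = G(4) = 1.

1


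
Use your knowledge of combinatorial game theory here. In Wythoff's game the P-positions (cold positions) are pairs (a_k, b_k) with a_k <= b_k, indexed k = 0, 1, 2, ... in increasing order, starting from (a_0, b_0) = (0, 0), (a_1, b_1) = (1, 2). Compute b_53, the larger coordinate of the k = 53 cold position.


By Wythoff's theorem, a_k = floor(k * phi) and b_k = floor(k * phi^2) = a_k + k, where phi = (1 + sqrt(5))/2 is the golden ratio.
phi = (1 + sqrt(5))/2 = 1.618034
phi^2 = phi + 1 = 2.618034
k = 53
k * phi^2 = 53 * 2.618034 = 138.755801
b_53 = floor(k * phi^2) = 138 (check: a_53 + k = 85 + 53 = 138)

138


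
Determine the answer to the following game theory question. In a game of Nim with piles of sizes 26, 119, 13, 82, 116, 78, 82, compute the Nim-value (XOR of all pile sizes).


We need the XOR (exclusive or) of all pile sizes.
After XOR-ing pile 1 (size 26): 0 XOR 26 = 26
After XOR-ing pile 2 (size 119): 26 XOR 119 = 109
After XOR-ing pile 3 (size 13): 109 XOR 13 = 96
After XOR-ing pile 4 (size 82): 96 XOR 82 = 50
After XOR-ing pile 5 (size 116): 50 XOR 116 = 70
After XOR-ing pile 6 (size 78): 70 XOR 78 = 8
After XOR-ing pile 7 (size 82): 8 XOR 82 = 90
The Nim-value of this position is 90.

90


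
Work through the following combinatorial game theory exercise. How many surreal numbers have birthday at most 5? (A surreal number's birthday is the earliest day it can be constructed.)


Day 0: {|} = 0 is born. Count = 1.
Day n: the number of surreal numbers born by day n is 2^(n+1) - 1.
By day 0: 2^1 - 1 = 1
By day 1: 2^2 - 1 = 3
By day 2: 2^3 - 1 = 7
By day 3: 2^4 - 1 = 15
By day 4: 2^5 - 1 = 31
By day 5: 2^6 - 1 = 63
By day 5: 63 surreal numbers.

63


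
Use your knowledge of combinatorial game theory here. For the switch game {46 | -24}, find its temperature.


The game is {46 | -24}, a switch {a | b} with numbers a > b.
Cooling {a | b} by t gives {a - t | b + t}, which stops being hot when a - t = b + t, i.e. at t = (a - b)/2. So the temperature of a switch is (a - b)/2.
Temperature = (Left option - Right option) / 2
= (46 - (-24)) / 2
= 70 / 2
= 35

35


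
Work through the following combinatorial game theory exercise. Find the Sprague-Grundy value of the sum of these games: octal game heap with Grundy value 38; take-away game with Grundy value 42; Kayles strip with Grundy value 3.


By the Sprague-Grundy theorem, the Grundy value of a sum of games is the XOR of individual Grundy values.
octal game heap: Grundy value = 38. Running XOR: 0 XOR 38 = 38
take-away game: Grundy value = 42. Running XOR: 38 XOR 42 = 12
Kayles strip: Grundy value = 3. Running XOR: 12 XOR 3 = 15
The combined Grundy value is 15.

15


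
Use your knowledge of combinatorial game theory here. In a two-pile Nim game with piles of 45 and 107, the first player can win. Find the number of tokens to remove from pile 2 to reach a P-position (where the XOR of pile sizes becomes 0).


Piles: 45 and 107
Current XOR: 45 XOR 107 = 70 (non-zero, so this is an N-position).
To make the XOR zero, we need to find a move that balances the piles.
For pile 2 (size 107): target = 107 XOR 70 = 45
We reduce pile 2 from 107 to 45.
Tokens removed: 107 - 45 = 62
Verification: 45 XOR 45 = 0

62


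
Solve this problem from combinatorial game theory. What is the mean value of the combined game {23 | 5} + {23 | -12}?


G1 = {23 | 5}, G2 = {23 | -12}
Each is a switch {a | b} with numbers a > b; its mean value is (a + b)/2, and mean value is additive over game sums: m(G1 + G2) = m(G1) + m(G2).
Mean of G1 = (23 + (5))/2 = 28/2 = 14
Mean of G2 = (23 + (-12))/2 = 11/2 = 11/2
Mean of G1 + G2 = 14 + 11/2 = 39/2

39/2


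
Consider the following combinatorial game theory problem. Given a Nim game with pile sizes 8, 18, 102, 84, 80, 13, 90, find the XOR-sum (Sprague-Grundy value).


We need the XOR (exclusive or) of all pile sizes.
After XOR-ing pile 1 (size 8): 0 XOR 8 = 8
After XOR-ing pile 2 (size 18): 8 XOR 18 = 26
After XOR-ing pile 3 (size 102): 26 XOR 102 = 124
After XOR-ing pile 4 (size 84): 124 XOR 84 = 40
After XOR-ing pile 5 (size 80): 40 XOR 80 = 120
After XOR-ing pile 6 (size 13): 120 XOR 13 = 117
After XOR-ing pile 7 (size 90): 117 XOR 90 = 47
The Nim-value of this position is 47.

47


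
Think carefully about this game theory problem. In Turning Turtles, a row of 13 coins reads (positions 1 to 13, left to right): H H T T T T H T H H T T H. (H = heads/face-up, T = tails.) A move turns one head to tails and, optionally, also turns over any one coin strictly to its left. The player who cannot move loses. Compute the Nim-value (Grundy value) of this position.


Coins: H H T T T T H T H H T T H
Key fact: a single head at position k behaves exactly like a Nim heap of size k (turning it to T and optionally flipping a coin at j < k corresponds to moving the heap from k to j, or to 0), and heads combine as a disjunctive sum (two heads at the same place would cancel, matching j XOR j = 0). So the Nim-value is the XOR of the 1-indexed positions of the heads.
Face-up positions (1-indexed): [1, 2, 7, 9, 10, 13]
XOR 0 with 1: 0 XOR 1 = 1
XOR 1 with 2: 1 XOR 2 = 3
XOR 3 with 7: 3 XOR 7 = 4
XOR 4 with 9: 4 XOR 9 = 13
XOR 13 with 10: 13 XOR 10 = 7
XOR 7 with 13: 7 XOR 13 = 10
Nim-value = 10

10


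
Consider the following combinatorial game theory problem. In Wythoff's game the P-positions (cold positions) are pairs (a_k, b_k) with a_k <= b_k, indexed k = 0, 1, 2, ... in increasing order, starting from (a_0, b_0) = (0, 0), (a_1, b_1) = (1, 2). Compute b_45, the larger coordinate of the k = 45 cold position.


By Wythoff's theorem, a_k = floor(k * phi) and b_k = floor(k * phi^2) = a_k + k, where phi = (1 + sqrt(5))/2 is the golden ratio.
phi = (1 + sqrt(5))/2 = 1.618034
phi^2 = phi + 1 = 2.618034
k = 45
k * phi^2 = 45 * 2.618034 = 117.811529
b_45 = floor(k * phi^2) = 117 (check: a_45 + k = 72 + 45 = 117)

117


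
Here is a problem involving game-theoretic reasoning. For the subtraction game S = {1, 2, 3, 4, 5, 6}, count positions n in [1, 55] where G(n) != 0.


Subtraction set S = {1, 2, 3, 4, 5, 6}, so G(n) = n mod 7.
G(n) = 0 when n is a multiple of 7.
Multiples of 7 in [1, 55]: 7
N-positions (nonzero Grundy) = 55 - 7 = 48

48


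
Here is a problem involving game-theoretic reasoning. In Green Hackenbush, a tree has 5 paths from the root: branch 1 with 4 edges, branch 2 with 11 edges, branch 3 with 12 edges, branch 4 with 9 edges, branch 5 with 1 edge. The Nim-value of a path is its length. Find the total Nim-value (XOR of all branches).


The tree has 5 branches from the ground vertex.
In Green Hackenbush, the Nim-value of a simple path of length k is k.
Branch 1: length 4, Nim-value = 4
Branch 2: length 11, Nim-value = 11
Branch 3: length 12, Nim-value = 12
Branch 4: length 9, Nim-value = 9
Branch 5: length 1, Nim-value = 1
Total Nim-value = XOR of all branch values:
0 XOR 4 = 4
4 XOR 11 = 15
15 XOR 12 = 3
3 XOR 9 = 10
10 XOR 1 = 11
Nim-value of the tree = 11

11


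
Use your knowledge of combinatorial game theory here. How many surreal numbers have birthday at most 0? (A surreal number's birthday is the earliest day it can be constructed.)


Day 0: {|} = 0 is born. Count = 1.
Day n: the number of surreal numbers born by day n is 2^(n+1) - 1.
By day 0: 2^1 - 1 = 1
By day 0: 1 surreal numbers.

1


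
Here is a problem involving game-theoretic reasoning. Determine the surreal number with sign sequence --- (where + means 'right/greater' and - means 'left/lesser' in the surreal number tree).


Sign expansion: ---
Rule: track bounds (lo, hi), initially (-inf, +inf). On '+', the current value becomes lo and we move to the simplest number in (value, hi): value + 1 if hi = +inf, otherwise the midpoint (value + hi)/2. On '-', the current value becomes hi and we move to value - 1 if lo = -inf, otherwise the midpoint (lo + value)/2.
Start at 0.
Step 1: sign = -, move left. Bounds: (-inf, 0). Value = -1
Step 2: sign = -, move left. Bounds: (-inf, -1). Value = -2
Step 3: sign = -, move left. Bounds: (-inf, -2). Value = -3
The surreal number with sign expansion --- is -3.

-3


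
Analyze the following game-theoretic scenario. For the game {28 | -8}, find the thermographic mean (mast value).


Game = {28 | -8}, a switch {a | b} with numbers a > b.
Its thermograph has left wall a - t and right wall b + t, which meet at t = (a - b)/2, where both equal (a + b)/2. So the mast (mean value) is at (a + b)/2.
Mean = (28 + (-8))/2 = 20/2 = 10

10


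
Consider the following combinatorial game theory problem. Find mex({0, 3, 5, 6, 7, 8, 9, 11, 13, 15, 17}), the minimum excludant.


Set = {0, 3, 5, 6, 7, 8, 9, 11, 13, 15, 17}
0 is in the set.
1 is NOT in the set. This is the mex.
mex = 1

1


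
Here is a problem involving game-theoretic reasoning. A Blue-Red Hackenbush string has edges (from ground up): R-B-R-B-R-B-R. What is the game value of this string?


Edges (from ground): R-B-R-B-R-B-R
By Berlekamp's sign-expansion rule, a Blue-Red Hackenbush stalk has the value of the surreal number whose sign sequence is the edge sequence with B -> + and R -> -.
Sign sequence: -+-+-+-
Trace the sign expansion in the surreal number tree, starting from 0:
Edge 1: R (sign -) -> bounds (-inf, 0), value = -1
Edge 2: B (sign +) -> bounds (-1, 0), value = -1/2
Edge 3: R (sign -) -> bounds (-1, -1/2), value = -3/4
Edge 4: B (sign +) -> bounds (-3/4, -1/2), value = -5/8
Edge 5: R (sign -) -> bounds (-3/4, -5/8), value = -11/16
Edge 6: B (sign +) -> bounds (-11/16, -5/8), value = -21/32
Edge 7: R (sign -) -> bounds (-11/16, -21/32), value = -43/64
Game value = -43/64

-43/64


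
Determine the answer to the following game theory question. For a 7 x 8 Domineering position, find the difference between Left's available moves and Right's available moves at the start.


Board is 7 x 8 (rows x cols).
Left (vertical) placements: (rows-1) * cols = 6 * 8 = 48
Right (horizontal) placements: rows * (cols-1) = 7 * 7 = 49
Advantage = Left - Right = 48 - 49 = -1

-1


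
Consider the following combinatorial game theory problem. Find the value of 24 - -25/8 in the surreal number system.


x = 24, y = -25/8
Converting to common denominator: 8
x = 192/8, y = -25/8
x - y = 24 - -25/8 = 217/8

217/8


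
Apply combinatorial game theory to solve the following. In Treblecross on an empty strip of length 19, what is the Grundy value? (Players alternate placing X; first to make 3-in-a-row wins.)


Treblecross: place X on empty cells; 3-in-a-row wins.
Playing within two cells of an existing X lets the opponent win at once, so sensible play treats the cells i-2..i+2 around each X as dead. The player left with no safe cell loses, so this is a normal-play take-away game on strips of safe cells.
Placing X at cell i (0-indexed) of a strip of k safe cells leaves independent strips of sizes max(0, i-2) and max(0, k-i-3). Hence G(k) = mex{ G(max(0,i-2)) XOR G(max(0,k-i-3)) : 0 <= i < k }, with G(0) = 0.
G(1): splits (0,0):0^0=0 -> mex({0}) = 1
G(2): splits (0,0):0^0=0 -> mex({0}) = 1
G(3): splits (0,0):0^0=0 -> mex({0}) = 1
G(4): splits (0,1):0^1=1 (0,0):0^0=0 -> mex({0, 1}) = 2
G(5): splits (0,2):0^1=1 (0,1):0^1=1 (0,0):0^0=0 -> mex({0, 1}) = 2
G(6) = mex({1}) = 0
G(7) = mex({0, 1, 2}) = 3
G(8) = mex({0, 1, 2}) = 3
G(9) = mex({0, 2}) = 1
G(10) = mex({0, 2, 3}) = 1
G(11) = mex({0, 3}) = 1
G(12) = mex({1, 3}) = 0
G(13) = mex({0, 1, 2, 3}) = 4
G(14) = mex({0, 1, 2}) = 3
G(15) = mex({0, 1, 2}) = 3
G(16) = mex({0, 1, 2, 4}) = 3
G(17) = mex({0, 1, 3, 4}) = 2
G(18) = mex({0, 1, 3, 4}) = 2
G(19) = mex({0, 1, 3, 5}) = 2
Therefore G(19) = 2.

2


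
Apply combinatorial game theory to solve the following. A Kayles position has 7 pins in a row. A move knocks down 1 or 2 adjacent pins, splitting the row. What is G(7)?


Kayles: a move removes 1 or 2 adjacent pins from a contiguous row.
Removing pins from a row of k leaves two independent rows (a, b) with a + b = k - 1 (one pin) or a + b = k - 2 (two pins); an end removal gives a = 0.
By Sprague-Grundy, G(k) = mex{ G(a) XOR G(b) } over all these splits. G(0) = 0.
G(1): splits (0,0):0^0=0 -> mex({0}) = 1
G(2): splits (0,1):0^1=1 (0,0):0^0=0 -> mex({0, 1}) = 2
G(3): splits (0,2):0^2=2 (1,1):1^1=0 (0,1):0^1=1 -> mex({0, 1, 2}) = 3
G(4): splits (0,3):0^3=3 (1,2):1^2=3 (0,2):0^2=2 (1,1):1^1=0 -> mex({0, 2, 3}) = 1
G(5): splits (0,4):0^1=1 (1,3):1^3=2 (2,2):2^2=0 (0,3):0^3=3 (1,2):1^2=3 -> mex({0, 1, 2, 3}) = 4
G(6) = mex({0, 1, 2, 4}) = 3
G(7) = mex({0, 1, 3, 4, 5}) = 2
Therefore G(7) = 2.

2


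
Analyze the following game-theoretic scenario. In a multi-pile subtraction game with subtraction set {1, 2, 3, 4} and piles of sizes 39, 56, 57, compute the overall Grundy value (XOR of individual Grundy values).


Subtraction set: {1, 2, 3, 4}
For this subtraction set, G(n) = n mod 5 (period = max + 1 = 5).
Pile 1 (size 39): G(39) = 39 mod 5 = 4
Pile 2 (size 56): G(56) = 56 mod 5 = 1
Pile 3 (size 57): G(57) = 57 mod 5 = 2
Total Grundy value = XOR of all: 4 XOR 1 XOR 2 = 7

7


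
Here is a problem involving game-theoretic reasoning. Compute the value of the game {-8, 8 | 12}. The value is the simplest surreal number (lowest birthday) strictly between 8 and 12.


Left options: {-8, 8}, max = 8
Right options: {12}, min = 12
All options are numbers and max(Left) < min(Right), so by the simplicity theorem the value is the simplest (earliest-born) number strictly between 8 and 12.
Integers 9 through 11 all lie strictly between 8 and 12.
Among integers, the simplest (lowest birthday = smallest |n|; 0 is born on day 0, +-n on day n) is 9.
No non-integer in the interval can be simpler: if x is a non-integer in the interval, then floor(x) or ceil(x) also lies in the interval (the interval contains an integer), and both are proper prefixes of x's sign expansion, i.e. born earlier. So the game value is 9.
Game value = 9

9


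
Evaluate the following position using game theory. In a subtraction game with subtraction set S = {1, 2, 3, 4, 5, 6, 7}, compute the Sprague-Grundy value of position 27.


The subtraction set is S = {1, 2, 3, 4, 5, 6, 7}.
G(k) = mex{ G(k - s) : s in S, s <= k }. We compute iteratively: G(0) = 0.
G(1) = mex({0}) = 1
G(2) = mex({0, 1}) = 2
G(3) = mex({0, 1, 2}) = 3
G(4) = mex({0, 1, 2, 3}) = 4
G(5) = mex({0, 1, 2, 3, 4}) = 5
G(6) = mex({0, 1, 2, 3, 4, 5}) = 6
G(7) = mex({0, 1, 2, 3, 4, 5, 6}) = 7
G(8) = mex({1, 2, 3, 4, 5, 6, 7}) = 0
G(9) = mex({0, 2, 3, 4, 5, 6, 7}) = 1
G(10) = mex({0, 1, 3, 4, 5, 6, 7}) = 2
G(11) = mex({0, 1, 2, 4, 5, 6, 7}) = 3
G(12) = mex({0, 1, 2, 3, 5, 6, 7}) = 4
G(13) = mex({0, 1, 2, 3, 4, 6, 7}) = 5
G(14) = mex({0, 1, 2, 3, 4, 5, 7}) = 6
Observe that G(8)..G(14) = 0, 1, 2, 3, 4, 5, 6 repeats G(0)..G(6) = 0, 1, 2, 3, 4, 5, 6.
For k >= max(S) = 7, G(k) is determined by the previous 7 values G(k-7)..G(k-1); a window of 7 consecutive values has recurred shifted by 8, so by induction G(k + 8) = G(k) for all k >= 0: the sequence is periodic from the start with period 8.
One period: G(0..7) = 0, 1, 2, 3, 4, 5, 6, 7.
27 mod 8 = 3, so G(27) = G(3) = 3.

3


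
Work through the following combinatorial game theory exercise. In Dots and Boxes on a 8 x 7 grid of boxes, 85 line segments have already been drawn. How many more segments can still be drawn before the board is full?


Grid: 8 x 7 boxes, i.e. 9 rows and 8 columns of dots.
Horizontal edges: (rows + 1) * cols = 9 * 7 = 63
Vertical edges: rows * (cols + 1) = 8 * 8 = 64
Total edges: 63 + 64 = 127
Edges drawn: 85
Remaining: 127 - 85 = 42

42


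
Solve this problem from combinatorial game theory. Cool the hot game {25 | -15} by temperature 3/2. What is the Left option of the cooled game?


Original game: {25 | -15} (a switch {a | b} with a > b).
Cooling by t (for t below the temperature (a - b)/2 = 20) taxes each move by t: {a | b} cooled by t is {a - t | b + t}.
Cooling amount: t = 3/2
Cooled Left option: 25 - 3/2 = 47/2
Cooled Right option: -15 + 3/2 = -27/2
Cooled game: {47/2 | -27/2}
Left option = 47/2

47/2


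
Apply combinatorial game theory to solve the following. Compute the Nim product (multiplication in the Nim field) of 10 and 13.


Nim multiplication is bilinear over XOR: (u XOR v) * w = (u*w) XOR (v*w).
So we split each operand into its bit components and XOR the pairwise Nim products.
10 = 2 + 8 (as XOR of powers of 2).
13 = 1 + 4 + 8 (as XOR of powers of 2).
Using the standard Nim-product table on single bits:
  2*2 = 3,   2*4 = 8,   2*8 = 12,
  4*4 = 6,   4*8 = 11,  8*8 = 13,
and  1*x = x (identity), k*l = l*k (commutative).
Pairwise Nim products:
  2 * 1 = 2
  2 * 4 = 8
  2 * 8 = 12
  8 * 1 = 8
  8 * 4 = 11
  8 * 8 = 13
XOR them: 2 XOR 8 XOR 12 XOR 8 XOR 11 XOR 13 = 8.
Result: 10 * 13 = 8 (in Nim).

8


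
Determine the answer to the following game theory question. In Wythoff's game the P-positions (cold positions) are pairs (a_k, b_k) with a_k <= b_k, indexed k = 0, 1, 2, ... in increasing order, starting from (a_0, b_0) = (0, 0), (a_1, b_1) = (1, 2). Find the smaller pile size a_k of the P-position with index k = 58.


By Wythoff's theorem, a_k = floor(k * phi) and b_k = floor(k * phi^2) = a_k + k, where phi = (1 + sqrt(5))/2 is the golden ratio.
phi = (1 + sqrt(5))/2 = 1.618034
k = 58
k * phi = 58 * 1.618034 = 93.845971
a_58 = floor(k * phi) = 93

93


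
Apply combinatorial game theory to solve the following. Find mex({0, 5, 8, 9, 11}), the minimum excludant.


Set = {0, 5, 8, 9, 11}
0 is in the set.
1 is NOT in the set. This is the mex.
mex = 1

1


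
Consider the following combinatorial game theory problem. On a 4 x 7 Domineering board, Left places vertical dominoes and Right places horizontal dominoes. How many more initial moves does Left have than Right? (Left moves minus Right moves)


Board is 4 x 7 (rows x cols).
Left (vertical) placements: (rows-1) * cols = 3 * 7 = 21
Right (horizontal) placements: rows * (cols-1) = 4 * 6 = 24
Advantage = Left - Right = 21 - 24 = -3

-3


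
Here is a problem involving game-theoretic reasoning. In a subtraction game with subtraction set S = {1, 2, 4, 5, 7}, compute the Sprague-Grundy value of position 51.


The subtraction set is S = {1, 2, 4, 5, 7}.
G(k) = mex{ G(k - s) : s in S, s <= k }. We compute iteratively: G(0) = 0.
G(1) = mex({0}) = 1
G(2) = mex({0, 1}) = 2
G(3) = mex({1, 2}) = 0
G(4) = mex({0, 2}) = 1
G(5) = mex({0, 1}) = 2
G(6) = mex({1, 2}) = 0
G(7) = mex({0, 2}) = 1
G(8) = mex({0, 1}) = 2
G(9) = mex({1, 2}) = 0
Observe that G(3)..G(9) = 0, 1, 2, 0, 1, 2, 0 repeats G(0)..G(6) = 0, 1, 2, 0, 1, 2, 0.
For k >= max(S) = 7, G(k) is determined by the previous 7 values G(k-7)..G(k-1); a window of 7 consecutive values has recurred shifted by 3, so by induction G(k + 3) = G(k) for all k >= 0: the sequence is periodic from the start with period 3.
One period: G(0..2) = 0, 1, 2.
51 mod 3 = 0, so G(51) = G(0) = 0.

0


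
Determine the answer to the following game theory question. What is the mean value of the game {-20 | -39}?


Game = {-20 | -39}, a switch {a | b} with numbers a > b.
Its thermograph has left wall a - t and right wall b + t, which meet at t = (a - b)/2, where both equal (a + b)/2. So the mast (mean value) is at (a + b)/2.
Mean = (-20 + (-39))/2 = -59/2 = -59/2

-59/2


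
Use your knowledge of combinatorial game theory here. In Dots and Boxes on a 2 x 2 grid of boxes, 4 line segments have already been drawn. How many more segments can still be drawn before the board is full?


Grid: 2 x 2 boxes, i.e. 3 rows and 3 columns of dots.
Horizontal edges: (rows + 1) * cols = 3 * 2 = 6
Vertical edges: rows * (cols + 1) = 2 * 3 = 6
Total edges: 6 + 6 = 12
Edges drawn: 4
Remaining: 12 - 4 = 8

8
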